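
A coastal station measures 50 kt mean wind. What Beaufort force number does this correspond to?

Beaufort force 10

50 kt lies in the Beaufort 10 band (storm, 48–55 kt).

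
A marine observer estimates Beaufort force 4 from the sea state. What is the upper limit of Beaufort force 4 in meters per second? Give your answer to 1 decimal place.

7.9 m/s

Beaufort 4 (moderate breeze) spans 5.5–7.9 m/s.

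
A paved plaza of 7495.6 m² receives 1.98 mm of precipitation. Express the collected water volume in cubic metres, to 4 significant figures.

1 mm over 1 m² is 1 L, so volume = 1.98 × 7495.6 = 14841.288 L = 14.84 m³.

14.84 cubic metres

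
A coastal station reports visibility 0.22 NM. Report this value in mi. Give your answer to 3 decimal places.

1 nmi = 1.15078 SM, so 0.22 × 1.15078 = 0.253 SM.

0.253 SM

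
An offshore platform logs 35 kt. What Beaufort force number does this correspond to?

Beaufort force 8

35 kt lies in the Beaufort 8 band (gale, 34–40 kt).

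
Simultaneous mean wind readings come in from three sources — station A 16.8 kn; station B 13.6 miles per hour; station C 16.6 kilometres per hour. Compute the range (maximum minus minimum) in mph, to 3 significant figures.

station A: 16.8 kt = 19.3331 mph.
station C: 16.6 km/h = 10.3148 mph.
Spread: 19.3331 − 10.3148 = 9.02 mph.

9.02 mph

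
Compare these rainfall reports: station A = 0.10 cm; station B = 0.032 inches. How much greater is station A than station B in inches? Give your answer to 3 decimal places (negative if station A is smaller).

station A: 0.10 cm = 0.03937 in.
Difference: 0.03937 − 0.03200 = 0.007 in.

0.007 in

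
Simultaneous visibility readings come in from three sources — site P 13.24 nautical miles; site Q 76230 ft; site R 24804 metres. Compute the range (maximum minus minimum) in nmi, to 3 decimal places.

site Q: 76230 ft = 12.54584 nmi.
site R: 24804 m = 13.39309 nmi.
Spread: 13.39309 − 12.54584 = 0.847 nmi.

0.847 nmi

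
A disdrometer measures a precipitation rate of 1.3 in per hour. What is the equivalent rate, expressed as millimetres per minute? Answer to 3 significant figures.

1.3 in/hour × 25.4 mm/in × 0.0166667 hour/minute = 0.550 mm/minute.

0.550 mm/minute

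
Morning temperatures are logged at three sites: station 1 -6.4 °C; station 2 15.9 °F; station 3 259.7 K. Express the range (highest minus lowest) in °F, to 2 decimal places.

station 2: 15.9 °F = -8.944 °C.
station 3: 259.7 K = -13.450 °C.
Spread: (-6.400) − (-13.450) = 7.050 °C = 12.69 °F.

12.69 °F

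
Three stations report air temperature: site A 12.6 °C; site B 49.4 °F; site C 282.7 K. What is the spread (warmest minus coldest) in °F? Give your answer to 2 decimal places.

site B: 49.4 °F = 9.667 °C.
site C: 282.7 K = 9.550 °C.
Spread: 12.600 − 9.550 = 3.050 °C = 5.49 °F.

5.49 °F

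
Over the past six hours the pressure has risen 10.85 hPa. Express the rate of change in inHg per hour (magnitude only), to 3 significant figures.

10.85 hPa / 6 h × 0.02953 inHg/hPa = 0.0534 inHg/h.

0.0534 inHg per hour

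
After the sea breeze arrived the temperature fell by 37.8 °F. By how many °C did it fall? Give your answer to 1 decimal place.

21.0 °C

For a temperature change the 32° offset cancels: Δ°C = 37.8 × 0.5556 = 21.0 °C.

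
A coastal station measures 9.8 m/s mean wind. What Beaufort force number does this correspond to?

Beaufort force 5

9.8 m/s lies in the Beaufort 5 band (fresh breeze, 8.0–10.7 m/s).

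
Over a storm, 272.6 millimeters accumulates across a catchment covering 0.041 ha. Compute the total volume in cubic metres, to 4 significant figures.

111.8 cubic metres

Area: 0.041 ha = 410 m².
1 mm over 1 m² is 1 L, so volume = 272.6 × 410 = 111766 L = 111.8 m³.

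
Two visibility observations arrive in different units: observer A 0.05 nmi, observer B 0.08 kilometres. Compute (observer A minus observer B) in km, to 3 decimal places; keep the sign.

observer A: 0.05 nmi = 0.09260 km.
Difference: 0.09260 − 0.08000 = 0.013 km.

0.013 km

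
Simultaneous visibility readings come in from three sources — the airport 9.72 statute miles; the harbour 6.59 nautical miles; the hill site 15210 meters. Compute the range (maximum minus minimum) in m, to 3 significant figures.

the airport: 9.72 SM = 15642.82 m.
the harbour: 6.59 nmi = 12204.68 m.
Spread: 15642.82 − 12204.68 = 3440 m.

3440 m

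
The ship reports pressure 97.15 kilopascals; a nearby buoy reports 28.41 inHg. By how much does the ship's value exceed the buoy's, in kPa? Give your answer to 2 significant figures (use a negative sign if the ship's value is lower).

0.94 kPa

the buoy: 28.41 inHg = 96.2073 kPa.
Difference: 97.1500 − 96.2073 = 0.94 kPa.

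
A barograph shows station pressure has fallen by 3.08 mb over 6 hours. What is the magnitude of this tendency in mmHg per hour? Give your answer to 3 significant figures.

3.08 mb / 6 h × 0.750062 mmHg/mb = 0.385 mmHg/h.

0.385 mmHg per hour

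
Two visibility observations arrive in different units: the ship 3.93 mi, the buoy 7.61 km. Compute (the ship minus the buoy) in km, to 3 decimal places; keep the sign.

-1.285 km

the ship: 3.93 SM = 6.32472 km.
Difference: 6.32472 − 7.61000 = -1.285 km.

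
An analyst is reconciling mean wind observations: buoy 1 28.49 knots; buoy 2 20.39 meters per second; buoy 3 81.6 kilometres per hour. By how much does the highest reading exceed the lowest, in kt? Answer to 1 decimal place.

buoy 2: 20.39 m/s = 39.635 kt.
buoy 3: 81.6 km/h = 44.060 kt.
Spread: 44.060 − 28.490 = 15.6 kt.

15.6 kt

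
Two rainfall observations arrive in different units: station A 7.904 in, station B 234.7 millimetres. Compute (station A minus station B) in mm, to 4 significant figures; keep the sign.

-33.94 mm

station A: 7.904 in = 200.7616 mm.
Difference: 200.7616 − 234.7000 = -33.94 mm.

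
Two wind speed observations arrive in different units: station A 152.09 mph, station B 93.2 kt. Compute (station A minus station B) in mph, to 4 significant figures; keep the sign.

44.84 mph

station B: 93.2 kt = 107.2526 mph.
Difference: 152.0900 − 107.2526 = 44.84 mph.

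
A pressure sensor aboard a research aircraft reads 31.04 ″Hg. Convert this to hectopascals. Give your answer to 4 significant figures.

1 inHg = 33.8639 hPa, so 31.04 × 33.8639 = 1051 hPa.

1051 hPa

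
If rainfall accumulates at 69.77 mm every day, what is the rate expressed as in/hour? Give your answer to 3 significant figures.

69.77 mm/day × 0.0393701 in/mm × 0.0416667 day/hour = 0.114 in/hour.

0.114 in/hour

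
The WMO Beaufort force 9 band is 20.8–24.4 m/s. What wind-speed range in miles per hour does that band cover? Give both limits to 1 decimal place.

20.8–24.4 m/s × 2.237 = 46.5–54.6 mph.

46.5 to 54.6 mph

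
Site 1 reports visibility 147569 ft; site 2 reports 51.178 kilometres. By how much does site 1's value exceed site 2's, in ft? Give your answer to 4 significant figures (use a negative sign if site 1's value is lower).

site 2: 51.178 km = 167906.82 ft.
Difference: 147569.00 − 167906.82 = -20340 ft.

-20340 ft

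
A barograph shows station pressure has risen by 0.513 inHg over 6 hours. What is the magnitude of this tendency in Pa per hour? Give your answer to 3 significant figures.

0.513 inHg / 6 h × 3386.39 Pa/inHg = 290 Pa/h.

290 Pa per hour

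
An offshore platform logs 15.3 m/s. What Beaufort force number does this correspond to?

15.3 m/s lies in the Beaufort 7 band (near gale, 13.9–17.1 m/s).

Beaufort force 7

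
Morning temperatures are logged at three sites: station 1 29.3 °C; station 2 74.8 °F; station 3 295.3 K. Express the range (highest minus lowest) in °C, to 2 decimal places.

station 2: 74.8 °F = 23.778 °C.
station 3: 295.3 K = 22.150 °C.
Spread: 29.300 − 22.150 = 7.150 °C.

7.15 °C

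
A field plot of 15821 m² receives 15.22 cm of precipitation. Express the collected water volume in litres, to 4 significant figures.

2408000 litres

Depth: 15.22 cm × 10 = 152.2 mm.
1 mm over 1 m² is 1 L, so volume = 152.2 × 15821 = 2407956.2 L ≈ 2408000 L.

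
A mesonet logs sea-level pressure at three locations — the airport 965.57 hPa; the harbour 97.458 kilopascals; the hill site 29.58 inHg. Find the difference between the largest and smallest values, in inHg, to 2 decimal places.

the airport: 965.57 hPa = 28.5133 inHg.
the harbour: 97.458 kPa = 28.7793 inHg.
Spread: 29.5800 − 28.5133 = 1.07 inHg.

1.07 inHg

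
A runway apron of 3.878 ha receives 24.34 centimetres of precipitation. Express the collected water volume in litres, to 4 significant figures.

9439000 litres

Depth: 24.34 cm × 10 = 243.4 mm.
Area: 3.878 ha = 38780 m².
1 mm over 1 m² is 1 L, so volume = 243.4 × 38780 = 9439052 L ≈ 9439000 L.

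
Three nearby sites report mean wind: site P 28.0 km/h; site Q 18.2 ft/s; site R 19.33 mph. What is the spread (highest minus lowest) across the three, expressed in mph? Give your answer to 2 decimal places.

site P: 28.0 km/h = 17.3984 mph.
site Q: 18.2 ft/s = 12.4091 mph.
Spread: 19.3300 − 12.4091 = 6.92 mph.

6.92 mph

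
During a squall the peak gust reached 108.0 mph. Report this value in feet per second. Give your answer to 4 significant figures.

1 mph = 1.46667 ft/s, so 108.0 × 1.46667 = 158.4 ft/s.

158.4 ft/s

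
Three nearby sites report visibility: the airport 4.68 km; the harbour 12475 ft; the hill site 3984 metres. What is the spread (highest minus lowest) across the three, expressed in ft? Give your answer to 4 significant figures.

the airport: 4.68 km = 15354.33 ft.
the hill site: 3984 m = 13070.87 ft.
Spread: 15354.33 − 12475.00 = 2879 ft.

2879 ft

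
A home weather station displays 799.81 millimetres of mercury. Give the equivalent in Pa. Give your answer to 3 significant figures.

107000 Pa

1 mmHg = 133.322 Pa, so 799.81 × 133.322 = 107000 Pa.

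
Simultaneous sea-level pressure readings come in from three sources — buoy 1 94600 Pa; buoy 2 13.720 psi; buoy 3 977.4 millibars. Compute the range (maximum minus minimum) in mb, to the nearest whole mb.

31 mb

buoy 1: 94600 Pa = 946.00 mb.
buoy 2: 13.720 psi = 945.96 mb.
Spread: 977.40 − 945.96 = 31 mb.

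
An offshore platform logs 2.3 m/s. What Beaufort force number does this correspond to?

Beaufort force 2

2.3 m/s lies in the Beaufort 2 band (light breeze, 1.6–3.3 m/s).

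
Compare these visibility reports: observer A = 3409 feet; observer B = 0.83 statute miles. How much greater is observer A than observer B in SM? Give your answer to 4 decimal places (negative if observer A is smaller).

-0.1844 SM

observer A: 3409 ft = 0.645644 SM.
Difference: 0.645644 − 0.830000 = -0.1844 SM.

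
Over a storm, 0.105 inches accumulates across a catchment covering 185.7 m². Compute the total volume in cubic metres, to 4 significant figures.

0.4953 cubic metres

Depth: 0.105 in × 25.4 = 2.667 mm.
1 mm over 1 m² is 1 L, so volume = 2.667 × 185.7 = 495.2619 L = 0.4953 m³.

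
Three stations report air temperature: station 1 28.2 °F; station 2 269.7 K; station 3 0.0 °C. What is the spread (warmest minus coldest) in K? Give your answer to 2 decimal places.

station 1: 28.2 °F = -2.111 °C.
station 2: 269.7 K = -3.450 °C.
Spread: 0.000 − (-3.450) = 3.450 °C.

3.45 K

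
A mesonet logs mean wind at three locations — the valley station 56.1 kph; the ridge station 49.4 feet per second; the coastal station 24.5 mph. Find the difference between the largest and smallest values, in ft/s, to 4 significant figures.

the valley station: 56.1 km/h = 51.1264 ft/s.
the coastal station: 24.5 mph = 35.9333 ft/s.
Spread: 51.1264 − 35.9333 = 15.19 ft/s.

15.19 ft/s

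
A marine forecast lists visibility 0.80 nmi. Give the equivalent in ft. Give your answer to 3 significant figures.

4860 ft

1 nmi = 6076.12 ft, so 0.80 × 6076.12 = 4860 ft.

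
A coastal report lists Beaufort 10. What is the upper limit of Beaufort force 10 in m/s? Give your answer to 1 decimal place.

Beaufort 10 (storm) spans 24.5–28.4 m/s.

28.4 m/s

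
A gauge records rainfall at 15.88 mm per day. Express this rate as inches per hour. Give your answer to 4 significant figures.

15.88 mm/day × 0.0393701 in/mm × 0.0416667 day/hour = 0.02605 in/hour.

0.02605 in/hour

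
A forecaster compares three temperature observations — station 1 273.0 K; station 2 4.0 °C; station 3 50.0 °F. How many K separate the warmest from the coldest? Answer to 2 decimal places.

station 1: 273.0 K = -0.150 °C.
station 3: 50.0 °F = 10.000 °C.
Spread: 10.000 − (-0.150) = 10.150 °C.

10.15 K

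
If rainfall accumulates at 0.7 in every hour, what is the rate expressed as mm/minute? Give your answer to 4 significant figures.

0.7 in/hour × 25.4 mm/in × 0.0166667 hour/minute = 0.2963 mm/minute.

0.2963 mm/minute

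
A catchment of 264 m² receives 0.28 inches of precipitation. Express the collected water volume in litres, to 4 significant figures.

Depth: 0.28 in × 25.4 = 7.112 mm.
1 mm over 1 m² is 1 L, so volume = 7.112 × 264 = 1877.568 L ≈ 1878 L.

1878 litres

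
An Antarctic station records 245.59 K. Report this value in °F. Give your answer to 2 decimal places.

-17.61 °F

First to °C: -27.56 °C.
Then to °F: -17.61 °F.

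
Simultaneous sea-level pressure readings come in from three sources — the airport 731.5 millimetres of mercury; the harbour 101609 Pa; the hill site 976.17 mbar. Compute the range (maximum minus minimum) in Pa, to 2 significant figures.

the airport: 731.5 mmHg = 97525.33 Pa.
the hill site: 976.17 mb = 97617.00 Pa.
Spread: 101609.00 − 97525.33 = 4100 Pa.

4100 Pa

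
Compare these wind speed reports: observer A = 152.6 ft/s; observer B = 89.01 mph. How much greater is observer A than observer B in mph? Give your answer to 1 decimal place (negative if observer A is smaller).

15.0 mph

observer A: 152.6 ft/s = 104.045 mph.
Difference: 104.045 − 89.010 = 15.0 mph.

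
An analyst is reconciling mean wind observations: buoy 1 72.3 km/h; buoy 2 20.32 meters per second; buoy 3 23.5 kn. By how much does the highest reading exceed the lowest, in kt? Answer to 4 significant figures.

16.00 kt

buoy 1: 72.3 km/h = 39.0389 kt.
buoy 2: 20.32 m/s = 39.4989 kt.
Spread: 39.4989 − 23.5000 = 16.00 kt.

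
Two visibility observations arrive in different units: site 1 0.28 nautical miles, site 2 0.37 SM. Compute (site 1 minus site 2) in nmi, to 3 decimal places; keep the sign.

-0.042 nmi

site 2: 0.37 SM = 0.32152 nmi.
Difference: 0.28000 − 0.32152 = -0.042 nmi.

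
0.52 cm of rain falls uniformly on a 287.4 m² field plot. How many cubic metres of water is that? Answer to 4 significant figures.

Depth: 0.52 cm × 10 = 5.2 mm.
1 mm over 1 m² is 1 L, so volume = 5.2 × 287.4 = 1494.48 L = 1.494 m³.

1.494 cubic metres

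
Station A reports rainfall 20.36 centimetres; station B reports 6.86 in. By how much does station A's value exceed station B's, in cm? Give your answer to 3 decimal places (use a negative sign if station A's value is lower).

2.936 cm

station B: 6.86 in = 17.42440 cm.
Difference: 20.36000 − 17.42440 = 2.936 cm.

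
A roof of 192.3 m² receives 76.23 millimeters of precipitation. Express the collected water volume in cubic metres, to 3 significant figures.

14.7 cubic metres

1 mm over 1 m² is 1 L, so volume = 76.23 × 192.3 = 14659.029 L = 14.7 m³.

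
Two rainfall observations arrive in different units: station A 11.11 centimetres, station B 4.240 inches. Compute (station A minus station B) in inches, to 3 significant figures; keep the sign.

station A: 11.11 cm = 4.37402 in.
Difference: 4.37402 − 4.24000 = 0.134 in.

0.134 in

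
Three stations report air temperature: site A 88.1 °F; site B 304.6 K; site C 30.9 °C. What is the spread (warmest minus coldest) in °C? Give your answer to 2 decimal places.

site A: 88.1 °F = 31.167 °C.
site B: 304.6 K = 31.450 °C.
Spread: 31.450 − 30.900 = 0.550 °C.

0.55 °C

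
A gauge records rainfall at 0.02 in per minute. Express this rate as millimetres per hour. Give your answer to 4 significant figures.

30.48 mm/hour

0.02 in/minute × 25.4 mm/in × 60 minute/hour = 30.48 mm/hour.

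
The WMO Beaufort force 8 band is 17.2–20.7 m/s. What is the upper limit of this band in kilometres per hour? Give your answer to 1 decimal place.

17.2–20.7 m/s × 3.6 = 61.9–74.5 km/h.

74.5 km/h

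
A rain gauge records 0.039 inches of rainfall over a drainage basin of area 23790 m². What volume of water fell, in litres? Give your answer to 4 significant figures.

23570 litres

Depth: 0.039 in × 25.4 = 0.9906 mm.
1 mm over 1 m² is 1 L, so volume = 0.9906 × 23790 = 23566.374 L ≈ 23570 L.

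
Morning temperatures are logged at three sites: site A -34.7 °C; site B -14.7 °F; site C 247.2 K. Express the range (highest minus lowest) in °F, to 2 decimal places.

15.76 °F

site B: -14.7 °F = -25.944 °C.
site C: 247.2 K = -25.950 °C.
Spread: (-25.944) − (-34.700) = 8.756 °C = 15.76 °F.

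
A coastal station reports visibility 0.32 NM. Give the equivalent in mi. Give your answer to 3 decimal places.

0.368 SM

1 nmi = 1.15078 SM, so 0.32 × 1.15078 = 0.368 SM.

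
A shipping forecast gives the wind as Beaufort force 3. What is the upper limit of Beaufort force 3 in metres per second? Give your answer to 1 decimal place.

5.4 m/s

Beaufort 3 (gentle breeze) spans 3.4–5.4 m/s.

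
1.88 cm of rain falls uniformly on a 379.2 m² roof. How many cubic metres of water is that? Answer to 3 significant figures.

Depth: 1.88 cm × 10 = 18.8 mm.
1 mm over 1 m² is 1 L, so volume = 18.8 × 379.2 = 7128.96 L = 7.13 m³.

7.13 cubic metres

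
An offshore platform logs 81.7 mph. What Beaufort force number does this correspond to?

Beaufort force 12

81.7 mph = 36.5 m/s, which is Beaufort 12 (hurricane force, ≥32.7 m/s).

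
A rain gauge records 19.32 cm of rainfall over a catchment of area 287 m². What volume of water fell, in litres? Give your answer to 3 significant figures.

Depth: 19.32 cm × 10 = 193.2 mm.
1 mm over 1 m² is 1 L, so volume = 193.2 × 287 = 55448.4 L ≈ 55400 L.

55400 litres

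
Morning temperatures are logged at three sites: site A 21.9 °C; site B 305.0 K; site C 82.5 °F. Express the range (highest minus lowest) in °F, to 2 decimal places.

site B: 305.0 K = 31.850 °C.
site C: 82.5 °F = 28.056 °C.
Spread: 31.850 − 21.900 = 9.950 °C = 17.91 °F.

17.91 °F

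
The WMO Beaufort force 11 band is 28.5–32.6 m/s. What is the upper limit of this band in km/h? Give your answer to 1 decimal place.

28.5–32.6 m/s × 3.6 = 102.6–117.4 km/h.

117.4 km/h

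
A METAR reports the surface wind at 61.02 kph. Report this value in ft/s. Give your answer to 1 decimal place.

1 km/h = 0.911344 ft/s, so 61.02 × 0.911344 = 55.6 ft/s.

55.6 ft/s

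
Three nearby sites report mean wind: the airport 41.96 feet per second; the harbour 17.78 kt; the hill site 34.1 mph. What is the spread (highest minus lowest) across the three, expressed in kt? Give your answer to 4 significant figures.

11.85 kt

the airport: 41.96 ft/s = 24.8606 kt.
the hill site: 34.1 mph = 29.6321 kt.
Spread: 29.6321 − 17.7800 = 11.85 kt.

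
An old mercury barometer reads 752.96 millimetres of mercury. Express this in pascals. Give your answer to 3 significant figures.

1 mmHg = 133.322 Pa, so 752.96 × 133.322 = 100000 Pa.

100000 Pa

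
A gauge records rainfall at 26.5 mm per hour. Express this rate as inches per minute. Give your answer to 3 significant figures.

26.5 mm/hour × 0.0393701 in/mm × 0.0166667 hour/minute = 0.0174 in/minute.

0.0174 in/minute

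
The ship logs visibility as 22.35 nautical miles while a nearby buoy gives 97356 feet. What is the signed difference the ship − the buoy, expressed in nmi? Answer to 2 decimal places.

6.33 nmi

the buoy: 97356 ft = 16.0227 nmi.
Difference: 22.3500 − 16.0227 = 6.33 nmi.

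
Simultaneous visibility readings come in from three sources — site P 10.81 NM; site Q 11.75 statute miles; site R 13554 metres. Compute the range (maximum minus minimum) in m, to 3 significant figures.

site P: 10.81 nmi = 20020.12 m.
site Q: 11.75 SM = 18909.79 m.
Spread: 20020.12 − 13554.00 = 6470 m.

6470 m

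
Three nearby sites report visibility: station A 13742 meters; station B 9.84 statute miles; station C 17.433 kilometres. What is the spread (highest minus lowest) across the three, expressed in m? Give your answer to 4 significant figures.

station B: 9.84 SM = 15835.94 m.
station C: 17.433 km = 17433.00 m.
Spread: 17433.00 − 13742.00 = 3691 m.

3691 m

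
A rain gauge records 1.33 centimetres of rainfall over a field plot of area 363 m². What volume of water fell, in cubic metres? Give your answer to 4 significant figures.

4.828 cubic metres

Depth: 1.33 cm × 10 = 13.3 mm.
1 mm over 1 m² is 1 L, so volume = 13.3 × 363 = 4827.9 L = 4.828 m³.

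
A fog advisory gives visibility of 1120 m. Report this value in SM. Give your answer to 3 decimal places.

0.696 SM

1 m = 0.000621371 SM, so 1120 × 0.000621371 = 0.696 SM.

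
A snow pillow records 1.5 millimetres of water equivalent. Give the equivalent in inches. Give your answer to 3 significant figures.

1 mm = 0.0393701 in, so 1.5 × 0.0393701 = 0.0591 in.

0.0591 in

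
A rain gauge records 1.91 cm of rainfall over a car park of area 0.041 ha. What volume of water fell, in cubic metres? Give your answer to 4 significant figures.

7.831 cubic metres

Depth: 1.91 cm × 10 = 19.1 mm.
Area: 0.041 ha = 410 m².
1 mm over 1 m² is 1 L, so volume = 19.1 × 410 = 7831 L = 7.831 m³.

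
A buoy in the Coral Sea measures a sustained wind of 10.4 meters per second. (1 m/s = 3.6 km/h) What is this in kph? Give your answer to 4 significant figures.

37.44 km/h

1 m/s = 3.6 km/h, so 10.4 × 3.6 = 37.44 km/h.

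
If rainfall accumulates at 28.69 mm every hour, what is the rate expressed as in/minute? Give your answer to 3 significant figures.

0.0188 in/minute

28.69 mm/hour × 0.0393701 in/mm × 0.0166667 hour/minute = 0.0188 in/minute.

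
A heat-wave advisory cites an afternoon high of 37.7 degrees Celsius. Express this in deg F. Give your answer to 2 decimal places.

°F = °C × 9/5 + 32 = 37.7 × 1.8 + 32 = 99.86 °F.

99.86 °F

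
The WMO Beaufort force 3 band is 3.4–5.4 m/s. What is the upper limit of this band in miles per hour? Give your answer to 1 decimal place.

3.4–5.4 m/s × 2.237 = 7.6–12.1 mph.

12.1 mph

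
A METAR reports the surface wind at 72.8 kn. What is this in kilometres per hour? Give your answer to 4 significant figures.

1 kt = 1.852 km/h, so 72.8 × 1.852 = 134.8 km/h.

134.8 km/h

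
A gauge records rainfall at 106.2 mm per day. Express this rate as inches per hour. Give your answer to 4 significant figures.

106.2 mm/day × 0.0393701 in/mm × 0.0416667 day/hour = 0.1742 in/hour.

0.1742 in/hour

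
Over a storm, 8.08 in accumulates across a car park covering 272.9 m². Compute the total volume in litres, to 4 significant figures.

56010 litres

Depth: 8.08 in × 25.4 = 205.232 mm.
1 mm over 1 m² is 1 L, so volume = 205.232 × 272.9 = 56007.813 L ≈ 56010 L.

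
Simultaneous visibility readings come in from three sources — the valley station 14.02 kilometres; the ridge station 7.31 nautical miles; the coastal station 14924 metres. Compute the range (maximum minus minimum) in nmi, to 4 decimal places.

the valley station: 14.02 km = 7.570194 nmi.
the coastal station: 14924 m = 8.058315 nmi.
Spread: 8.058315 − 7.310000 = 0.7483 nmi.

0.7483 nmi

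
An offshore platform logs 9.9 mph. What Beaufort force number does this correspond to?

Beaufort force 3

9.9 mph = 4.4 m/s, which is Beaufort 3 (gentle breeze, 3.4–5.4 m/s).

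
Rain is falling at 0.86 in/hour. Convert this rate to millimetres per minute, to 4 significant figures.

0.3641 mm/minute

0.86 in/hour × 25.4 mm/in × 0.0166667 hour/minute = 0.3641 mm/minute.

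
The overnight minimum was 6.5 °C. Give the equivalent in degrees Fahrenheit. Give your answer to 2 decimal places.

°F = °C × 9/5 + 32 = 6.5 × 1.8 + 32 = 43.70 °F.

43.70 °F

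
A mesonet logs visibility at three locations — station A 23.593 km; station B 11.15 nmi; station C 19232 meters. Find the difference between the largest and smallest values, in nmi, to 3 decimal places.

station A: 23.593 km = 12.73920 nmi.
station C: 19232 m = 10.38445 nmi.
Spread: 12.73920 − 10.38445 = 2.355 nmi.

2.355 nmi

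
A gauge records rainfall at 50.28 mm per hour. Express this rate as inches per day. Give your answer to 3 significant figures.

50.28 mm/hour × 0.0393701 in/mm × 24 hour/day = 47.5 in/day.

47.5 in/day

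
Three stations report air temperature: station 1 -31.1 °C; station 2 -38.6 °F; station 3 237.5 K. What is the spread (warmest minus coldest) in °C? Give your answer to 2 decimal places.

station 2: -38.6 °F = -39.222 °C.
station 3: 237.5 K = -35.650 °C.
Spread: (-31.100) − (-39.222) = 8.122 °C.

8.12 °C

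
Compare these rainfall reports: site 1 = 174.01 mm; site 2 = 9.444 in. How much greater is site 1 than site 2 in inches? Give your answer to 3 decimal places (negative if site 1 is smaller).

site 1: 174.01 mm = 6.85079 in.
Difference: 6.85079 − 9.44400 = -2.593 in.

-2.593 in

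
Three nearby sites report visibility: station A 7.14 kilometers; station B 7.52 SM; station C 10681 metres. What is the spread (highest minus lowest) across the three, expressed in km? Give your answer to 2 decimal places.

station B: 7.52 SM = 12.1023 km.
station C: 10681 m = 10.6810 km.
Spread: 12.1023 − 7.1400 = 4.96 km.

4.96 km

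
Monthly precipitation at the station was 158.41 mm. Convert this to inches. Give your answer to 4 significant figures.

6.237 in

1 mm = 0.0393701 in, so 158.41 × 0.0393701 = 6.237 in.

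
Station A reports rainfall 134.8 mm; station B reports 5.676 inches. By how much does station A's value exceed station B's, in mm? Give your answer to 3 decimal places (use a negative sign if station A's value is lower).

-9.370 mm

station B: 5.676 in = 144.17040 mm.
Difference: 134.80000 − 144.17040 = -9.370 mm.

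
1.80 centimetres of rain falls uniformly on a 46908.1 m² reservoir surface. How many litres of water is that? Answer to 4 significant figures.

844300 litres

Depth: 1.80 cm × 10 = 18 mm.
1 mm over 1 m² is 1 L, so volume = 18 × 46908.1 = 844345.8 L ≈ 844300 L.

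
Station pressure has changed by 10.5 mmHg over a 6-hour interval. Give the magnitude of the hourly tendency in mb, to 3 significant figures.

2.33 mb per hour

10.5 mmHg / 6 h × 1.33322 mb/mmHg = 2.33 mb/h.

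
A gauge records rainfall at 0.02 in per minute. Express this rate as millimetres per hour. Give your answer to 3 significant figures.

30.5 mm/hour

0.02 in/minute × 25.4 mm/in × 60 minute/hour = 30.5 mm/hour.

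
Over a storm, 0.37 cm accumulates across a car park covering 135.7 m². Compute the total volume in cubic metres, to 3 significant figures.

0.502 cubic metres

Depth: 0.37 cm × 10 = 3.7 mm.
1 mm over 1 m² is 1 L, so volume = 3.7 × 135.7 = 502.09 L = 0.502 m³.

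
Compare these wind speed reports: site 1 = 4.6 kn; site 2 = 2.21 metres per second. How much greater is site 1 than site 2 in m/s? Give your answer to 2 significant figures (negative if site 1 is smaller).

0.16 m/s

site 1: 4.6 kt = 2.3664 m/s.
Difference: 2.3664 − 2.2100 = 0.16 m/s.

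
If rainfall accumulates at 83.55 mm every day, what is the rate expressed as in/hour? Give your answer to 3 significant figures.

83.55 mm/day × 0.0393701 in/mm × 0.0416667 day/hour = 0.137 in/hour.

0.137 in/hour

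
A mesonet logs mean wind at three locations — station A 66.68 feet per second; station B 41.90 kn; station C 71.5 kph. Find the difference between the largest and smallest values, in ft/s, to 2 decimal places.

5.56 ft/s

station B: 41.90 kt = 70.7192 ft/s.
station C: 71.5 km/h = 65.1611 ft/s.
Spread: 70.7192 − 65.1611 = 5.56 ft/s.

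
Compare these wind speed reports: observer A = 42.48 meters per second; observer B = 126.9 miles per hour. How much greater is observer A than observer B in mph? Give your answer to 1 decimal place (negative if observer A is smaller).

observer A: 42.48 m/s = 95.025 mph.
Difference: 95.025 − 126.900 = -31.9 mph.

-31.9 mph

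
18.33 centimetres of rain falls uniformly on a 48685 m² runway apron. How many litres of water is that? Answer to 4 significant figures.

8924000 litres

Depth: 18.33 cm × 10 = 183.3 mm.
1 mm over 1 m² is 1 L, so volume = 183.3 × 48685 = 8923960.5 L ≈ 8924000 L.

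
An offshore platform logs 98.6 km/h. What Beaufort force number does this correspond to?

98.6 km/h = 27.4 m/s, which is Beaufort 10 (storm, 24.5–28.4 m/s).

Beaufort force 10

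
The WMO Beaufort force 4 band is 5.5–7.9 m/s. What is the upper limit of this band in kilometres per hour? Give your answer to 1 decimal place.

28.4 km/h

5.5–7.9 m/s × 3.6 = 19.8–28.4 km/h.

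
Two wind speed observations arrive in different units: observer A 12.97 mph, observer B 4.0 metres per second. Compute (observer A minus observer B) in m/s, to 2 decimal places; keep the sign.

observer A: 12.97 mph = 5.7981 m/s.
Difference: 5.7981 − 4.0000 = 1.80 m/s.

1.80 m/s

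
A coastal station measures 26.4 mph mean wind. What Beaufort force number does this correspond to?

26.4 mph = 11.8 m/s, which is Beaufort 6 (strong breeze, 10.8–13.8 m/s).

Beaufort force 6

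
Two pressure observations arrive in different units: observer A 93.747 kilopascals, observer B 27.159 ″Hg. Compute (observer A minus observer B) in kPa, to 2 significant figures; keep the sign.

observer B: 27.159 inHg = 91.971 kPa.
Difference: 93.747 − 91.971 = 1.8 kPa.

1.8 kPa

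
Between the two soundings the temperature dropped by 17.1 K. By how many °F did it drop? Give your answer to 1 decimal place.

A change of 1 °C equals a change of 1.8 °F: Δ°F = 17.1 × 1.8 = 30.8 °F.

30.8 °F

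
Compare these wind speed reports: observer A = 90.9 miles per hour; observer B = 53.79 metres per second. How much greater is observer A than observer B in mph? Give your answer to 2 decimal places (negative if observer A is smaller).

-29.42 mph

observer B: 53.79 m/s = 120.3248 mph.
Difference: 90.9000 − 120.3248 = -29.42 mph.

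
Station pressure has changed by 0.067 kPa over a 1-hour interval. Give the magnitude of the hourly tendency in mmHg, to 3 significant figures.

0.067 kPa / 1 h × 7.50062 mmHg/kPa = 0.503 mmHg/h.

0.503 mmHg per hour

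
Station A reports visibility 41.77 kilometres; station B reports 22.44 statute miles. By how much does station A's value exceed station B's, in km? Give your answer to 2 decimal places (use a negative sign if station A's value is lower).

5.66 km

station B: 22.44 SM = 36.1137 km.
Difference: 41.7700 − 36.1137 = 5.66 km.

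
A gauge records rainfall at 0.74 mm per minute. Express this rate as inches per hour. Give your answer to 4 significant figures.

0.74 mm/minute × 0.0393701 in/mm × 60 minute/hour = 1.748 in/hour.

1.748 in/hour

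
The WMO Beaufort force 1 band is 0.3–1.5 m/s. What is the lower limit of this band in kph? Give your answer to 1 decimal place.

1.1 km/h

0.3–1.5 m/s × 3.6 = 1.1–5.4 km/h.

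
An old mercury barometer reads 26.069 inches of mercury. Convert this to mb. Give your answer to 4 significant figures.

1 inHg = 33.8639 mb, so 26.069 × 33.8639 = 882.8 mb.

882.8 mb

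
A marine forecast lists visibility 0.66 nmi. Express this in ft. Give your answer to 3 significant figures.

4010 ft

1 nmi = 6076.12 ft, so 0.66 × 6076.12 = 4010 ft.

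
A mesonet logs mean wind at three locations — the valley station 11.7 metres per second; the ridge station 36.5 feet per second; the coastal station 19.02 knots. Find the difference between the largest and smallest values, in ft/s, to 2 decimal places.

the valley station: 11.7 m/s = 38.3858 ft/s.
the coastal station: 19.02 kt = 32.1021 ft/s.
Spread: 38.3858 − 32.1021 = 6.28 ft/s.

6.28 ft/s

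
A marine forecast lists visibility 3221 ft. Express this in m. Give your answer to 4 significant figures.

1 ft = 0.3048 m, so 3221 × 0.3048 = 981.8 m.

981.8 m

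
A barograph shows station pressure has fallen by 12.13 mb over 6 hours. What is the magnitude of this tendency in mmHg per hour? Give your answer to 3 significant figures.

1.52 mmHg per hour

12.13 mb / 6 h × 0.750062 mmHg/mb = 1.52 mmHg/h.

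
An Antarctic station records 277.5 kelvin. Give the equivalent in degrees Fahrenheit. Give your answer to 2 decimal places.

39.83 °F

First to °C: 4.35 °C.
Then to °F: 39.83 °F.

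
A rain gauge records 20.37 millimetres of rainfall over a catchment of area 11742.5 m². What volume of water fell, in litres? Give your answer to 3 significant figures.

1 mm over 1 m² is 1 L, so volume = 20.37 × 11742.5 = 239194.73 L ≈ 239000 L.

239000 litres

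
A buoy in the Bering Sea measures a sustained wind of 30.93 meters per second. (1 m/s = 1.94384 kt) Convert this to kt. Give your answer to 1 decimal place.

1 m/s = 1.94384 kt, so 30.93 × 1.94384 = 60.1 kt.

60.1 kt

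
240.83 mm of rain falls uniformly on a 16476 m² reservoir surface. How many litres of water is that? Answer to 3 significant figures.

3970000 litres

1 mm over 1 m² is 1 L, so volume = 240.83 × 16476 = 3967915.1 L ≈ 3970000 L.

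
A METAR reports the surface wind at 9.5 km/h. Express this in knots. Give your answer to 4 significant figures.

1 km/h = 0.539957 kt, so 9.5 × 0.539957 = 5.130 kt.

5.130 kt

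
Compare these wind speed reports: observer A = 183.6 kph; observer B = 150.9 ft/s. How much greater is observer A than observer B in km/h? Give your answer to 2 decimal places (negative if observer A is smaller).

18.02 km/h

observer B: 150.9 ft/s = 165.5796 km/h.
Difference: 183.6000 − 165.5796 = 18.02 km/h.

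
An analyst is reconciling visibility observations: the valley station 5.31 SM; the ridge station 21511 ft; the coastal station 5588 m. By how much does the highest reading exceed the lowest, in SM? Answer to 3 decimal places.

1.838 SM

the ridge station: 21511 ft = 4.07405 SM.
the coastal station: 5588 m = 3.47222 SM.
Spread: 5.31000 − 3.47222 = 1.838 SM.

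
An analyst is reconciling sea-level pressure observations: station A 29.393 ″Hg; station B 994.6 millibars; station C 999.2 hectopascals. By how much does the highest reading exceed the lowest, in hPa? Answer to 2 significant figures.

4.6 hPa

station A: 29.393 inHg = 995.361 hPa.
station B: 994.6 mb = 994.600 hPa.
Spread: 999.200 − 994.600 = 4.6 hPa.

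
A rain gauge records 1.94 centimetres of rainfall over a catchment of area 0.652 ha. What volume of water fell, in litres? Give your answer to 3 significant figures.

126000 litres

Depth: 1.94 cm × 10 = 19.4 mm.
Area: 0.652 ha = 6520 m².
1 mm over 1 m² is 1 L, so volume = 19.4 × 6520 = 126488 L ≈ 126000 L.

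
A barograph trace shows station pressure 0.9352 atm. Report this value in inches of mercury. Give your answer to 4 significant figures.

27.98 inHg

1 atm = 29.9213 inHg, so 0.9352 × 29.9213 = 27.98 inHg.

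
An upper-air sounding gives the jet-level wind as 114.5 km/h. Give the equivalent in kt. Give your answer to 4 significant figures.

1 km/h = 0.539957 kt, so 114.5 × 0.539957 = 61.83 kt.

61.83 kt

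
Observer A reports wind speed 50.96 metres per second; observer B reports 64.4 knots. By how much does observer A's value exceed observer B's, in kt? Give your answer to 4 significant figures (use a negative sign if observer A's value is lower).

observer A: 50.96 m/s = 99.0583 kt.
Difference: 99.0583 − 64.4000 = 34.66 kt.

34.66 kt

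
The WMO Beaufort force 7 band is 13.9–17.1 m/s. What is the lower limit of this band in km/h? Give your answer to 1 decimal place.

50.0 km/h

13.9–17.1 m/s × 3.6 = 50.0–61.6 km/h.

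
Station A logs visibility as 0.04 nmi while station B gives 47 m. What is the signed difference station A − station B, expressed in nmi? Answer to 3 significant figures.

station B: 47 m = 0.025378 nmi.
Difference: 0.040000 − 0.025378 = 0.0146 nmi.

0.0146 nmi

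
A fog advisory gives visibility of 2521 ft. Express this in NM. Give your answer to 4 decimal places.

0.4149 nmi

1 ft = 0.000164579 nmi, so 2521 × 0.000164579 = 0.4149 nmi.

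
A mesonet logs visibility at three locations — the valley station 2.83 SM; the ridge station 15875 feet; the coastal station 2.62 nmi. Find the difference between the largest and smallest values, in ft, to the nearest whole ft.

the valley station: 2.83 SM = 14942.40 ft.
the coastal station: 2.62 nmi = 15919.42 ft.
Spread: 15919.42 − 14942.40 = 977 ft.

977 ft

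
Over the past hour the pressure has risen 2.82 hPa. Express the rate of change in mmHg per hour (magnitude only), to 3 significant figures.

2.12 mmHg per hour

2.82 hPa / 1 h × 0.750062 mmHg/hPa = 2.12 mmHg/h.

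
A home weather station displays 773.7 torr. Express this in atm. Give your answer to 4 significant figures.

1.018 atm

1 mmHg = 0.00131579 atm, so 773.7 × 0.00131579 = 1.018 atm.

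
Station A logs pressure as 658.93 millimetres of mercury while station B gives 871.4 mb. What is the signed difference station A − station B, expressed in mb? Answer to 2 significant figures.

7.1 mb

station A: 658.93 mmHg = 878.501 mb.
Difference: 878.501 − 871.400 = 7.1 mb.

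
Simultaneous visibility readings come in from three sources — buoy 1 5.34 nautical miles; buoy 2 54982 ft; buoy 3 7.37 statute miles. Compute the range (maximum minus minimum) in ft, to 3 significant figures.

22500 ft

buoy 1: 5.34 nmi = 32446.46 ft.
buoy 3: 7.37 SM = 38913.60 ft.
Spread: 54982.00 − 32446.46 = 22500 ft.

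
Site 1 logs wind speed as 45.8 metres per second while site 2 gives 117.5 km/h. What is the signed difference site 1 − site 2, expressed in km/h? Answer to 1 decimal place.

47.4 km/h

site 1: 45.8 m/s = 164.880 km/h.
Difference: 164.880 − 117.500 = 47.4 km/h.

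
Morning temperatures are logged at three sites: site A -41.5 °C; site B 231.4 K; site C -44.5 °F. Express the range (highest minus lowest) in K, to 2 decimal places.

1.00 K

site B: 231.4 K = -41.750 °C.
site C: -44.5 °F = -42.500 °C.
Spread: (-41.500) − (-42.500) = 1.000 °C.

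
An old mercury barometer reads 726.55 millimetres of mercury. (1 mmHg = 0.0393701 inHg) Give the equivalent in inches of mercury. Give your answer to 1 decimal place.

1 mmHg = 0.0393701 inHg, so 726.55 × 0.0393701 = 28.6 inHg.

28.6 inHg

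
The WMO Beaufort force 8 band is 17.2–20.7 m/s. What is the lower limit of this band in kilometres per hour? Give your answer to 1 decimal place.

17.2–20.7 m/s × 3.6 = 61.9–74.5 km/h.

61.9 km/h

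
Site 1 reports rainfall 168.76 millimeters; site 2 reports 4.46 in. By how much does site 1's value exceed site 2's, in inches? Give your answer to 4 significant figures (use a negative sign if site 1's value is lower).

2.184 in

site 1: 168.76 mm = 6.64409 in.
Difference: 6.64409 − 4.46000 = 2.184 in.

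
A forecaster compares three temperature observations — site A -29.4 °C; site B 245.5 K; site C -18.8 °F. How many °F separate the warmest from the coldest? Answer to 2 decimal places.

3.15 °F

site B: 245.5 K = -27.650 °C.
site C: -18.8 °F = -28.222 °C.
Spread: (-27.650) − (-29.400) = 1.750 °C = 3.15 °F.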